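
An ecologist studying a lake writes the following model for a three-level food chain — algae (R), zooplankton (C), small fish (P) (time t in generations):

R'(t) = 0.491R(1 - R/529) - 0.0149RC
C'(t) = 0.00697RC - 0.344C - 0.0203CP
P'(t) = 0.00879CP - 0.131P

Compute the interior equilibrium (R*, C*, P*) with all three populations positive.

From dP/dt = 0: 0.00879C* = 0.131, so C* = 14.9.
From dR/dt = 0: 0.491(1 - R*/529) = 0.0149·14.9, giving R* = 529·(1 - 0.452) = 290.
From dC/dt = 0: 0.00697·290 - 0.344 = 0.0203P*, so P* = 1.68/0.0203 = 82.5.

R* ≈ 290, C* ≈ 14.9, P* ≈ 82.5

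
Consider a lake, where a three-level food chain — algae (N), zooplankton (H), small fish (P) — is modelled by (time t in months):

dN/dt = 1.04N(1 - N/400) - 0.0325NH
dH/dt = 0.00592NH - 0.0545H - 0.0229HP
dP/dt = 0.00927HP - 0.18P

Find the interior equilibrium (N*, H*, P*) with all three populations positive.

N* ≈ 157, H* ≈ 19.4, P* ≈ 38.3

From dP/dt = 0: 0.00927H* = 0.18, so H* = 19.4.
From dN/dt = 0: 1.04(1 - N*/400) = 0.0325·19.4, giving N* = 400·(1 - 0.607) = 157.
From dH/dt = 0: 0.00592·157 - 0.0545 = 0.0229P*, so P* = 0.877/0.0229 = 38.3.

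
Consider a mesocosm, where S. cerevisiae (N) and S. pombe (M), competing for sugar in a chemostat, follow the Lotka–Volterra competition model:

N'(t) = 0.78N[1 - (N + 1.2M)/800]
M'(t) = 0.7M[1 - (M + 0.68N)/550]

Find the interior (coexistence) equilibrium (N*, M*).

N* ≈ 761, M* ≈ 32.6

Setting both brackets to zero gives the nullclines N + 1.2M = 800 and 0.68N + M = 550.
Substituting M = 550 - 0.68N into the first: N(1 - 1.2·0.68) = 800 - 1.2·550.
So N* = 140/0.184 = 761, and then M* = 550 - 0.68·761 = 32.6.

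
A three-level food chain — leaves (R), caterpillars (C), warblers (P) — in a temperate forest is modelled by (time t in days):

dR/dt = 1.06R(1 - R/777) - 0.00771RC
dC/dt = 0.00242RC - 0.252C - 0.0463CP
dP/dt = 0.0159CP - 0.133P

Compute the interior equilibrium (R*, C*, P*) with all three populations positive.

R* ≈ 730, C* ≈ 8.36, P* ≈ 32.7

From dP/dt = 0: 0.0159C* = 0.133, so C* = 8.36.
From dR/dt = 0: 1.06(1 - R*/777) = 0.00771·8.36, giving R* = 777·(1 - 0.0608) = 730.
From dC/dt = 0: 0.00242·730 - 0.252 = 0.0463P*, so P* = 1.51/0.0463 = 32.7.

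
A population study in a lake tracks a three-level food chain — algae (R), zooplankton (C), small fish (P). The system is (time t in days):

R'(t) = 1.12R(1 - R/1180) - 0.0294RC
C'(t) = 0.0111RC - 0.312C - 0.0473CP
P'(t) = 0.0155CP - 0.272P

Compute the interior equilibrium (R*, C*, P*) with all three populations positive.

R* ≈ 636, C* ≈ 17.5, P* ≈ 143

From dP/dt = 0: 0.0155C* = 0.272, so C* = 17.5.
From dR/dt = 0: 1.12(1 - R*/1180) = 0.0294·17.5, giving R* = 1180·(1 - 0.461) = 636.
From dC/dt = 0: 0.0111·636 - 0.312 = 0.0473P*, so P* = 6.75/0.0473 = 143.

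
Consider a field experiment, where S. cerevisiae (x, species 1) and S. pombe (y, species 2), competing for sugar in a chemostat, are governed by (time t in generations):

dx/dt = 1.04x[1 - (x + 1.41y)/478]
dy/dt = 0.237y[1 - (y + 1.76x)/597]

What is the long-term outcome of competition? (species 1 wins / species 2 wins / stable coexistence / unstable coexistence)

Compare the nullcline intercepts: K1/α12 = 478/1.41 = 339 < K2 = 597; K2/α21 = 597/1.76 = 339 < K1 = 478.
Since both are reversed, neither can invade when rare; the interior point is a saddle.

unstable coexistence (outcome depends on initial conditions)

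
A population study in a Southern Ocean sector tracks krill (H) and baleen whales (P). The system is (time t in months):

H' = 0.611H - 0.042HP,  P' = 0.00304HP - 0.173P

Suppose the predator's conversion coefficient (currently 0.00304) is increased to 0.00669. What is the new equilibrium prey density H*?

H* ≈ 25.9

At the interior fixed point, setting dP/dt = 0 with P > 0 fixes H* = (predator death rate)/(HP coefficient) — independent of the other coefficients.
With the change, H* = 0.173/0.00669 = 25.9; it falls from 56.9.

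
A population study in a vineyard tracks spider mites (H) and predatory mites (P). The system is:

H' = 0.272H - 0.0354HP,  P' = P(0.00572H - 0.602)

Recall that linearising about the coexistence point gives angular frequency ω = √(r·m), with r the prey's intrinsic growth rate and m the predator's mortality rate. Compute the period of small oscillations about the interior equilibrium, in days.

Here r = 0.272 and m = 0.602, so r·m = 0.164.
ω = √0.164 = 0.405 per day, hence T = 2π/ω ≈ 15.5 days.

T ≈ 15.5 days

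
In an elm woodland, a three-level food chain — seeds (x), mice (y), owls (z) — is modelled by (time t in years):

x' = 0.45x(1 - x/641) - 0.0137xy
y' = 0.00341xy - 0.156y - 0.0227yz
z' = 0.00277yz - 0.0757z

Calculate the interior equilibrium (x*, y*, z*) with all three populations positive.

x* ≈ 108, y* ≈ 27.3, z* ≈ 9.3

From dz/dt = 0: 0.00277y* = 0.0757, so y* = 27.3.
From dx/dt = 0: 0.45(1 - x*/641) = 0.0137·27.3, giving x* = 641·(1 - 0.832) = 108.
From dy/dt = 0: 0.00341·108 - 0.156 = 0.0227z*, so z* = 0.211/0.0227 = 9.3.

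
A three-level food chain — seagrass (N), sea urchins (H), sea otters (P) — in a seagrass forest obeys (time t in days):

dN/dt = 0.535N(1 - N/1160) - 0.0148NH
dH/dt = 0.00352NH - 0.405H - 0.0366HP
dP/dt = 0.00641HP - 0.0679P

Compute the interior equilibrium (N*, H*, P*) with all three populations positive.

N* ≈ 820, H* ≈ 10.6, P* ≈ 67.8

From dP/dt = 0: 0.00641H* = 0.0679, so H* = 10.6.
From dN/dt = 0: 0.535(1 - N*/1160) = 0.0148·10.6, giving N* = 1160·(1 - 0.293) = 820.
From dH/dt = 0: 0.00352·820 - 0.405 = 0.0366P*, so P* = 2.48/0.0366 = 67.8.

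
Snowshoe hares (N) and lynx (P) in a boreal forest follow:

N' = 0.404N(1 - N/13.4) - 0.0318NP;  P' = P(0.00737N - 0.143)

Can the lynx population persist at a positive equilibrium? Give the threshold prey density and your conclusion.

The predator equation gives dP/dt > 0 only when N > 0.143/0.00737 = 19.4.
Without the predator, N → K = 13.4. Since 13.4 < 19.4, the predator cannot invade.

Threshold N = 19.4; K < 19.4, so no, the predator goes extinct.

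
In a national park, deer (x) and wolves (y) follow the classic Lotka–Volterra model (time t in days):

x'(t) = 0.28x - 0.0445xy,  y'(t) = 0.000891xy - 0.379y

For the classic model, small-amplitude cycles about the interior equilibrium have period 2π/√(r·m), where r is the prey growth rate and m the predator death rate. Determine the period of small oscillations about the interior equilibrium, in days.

T ≈ 19.3 days

Here r = 0.28 and m = 0.379, so r·m = 0.106.
ω = √0.106 = 0.326 per day, hence T = 2π/ω ≈ 19.3 days.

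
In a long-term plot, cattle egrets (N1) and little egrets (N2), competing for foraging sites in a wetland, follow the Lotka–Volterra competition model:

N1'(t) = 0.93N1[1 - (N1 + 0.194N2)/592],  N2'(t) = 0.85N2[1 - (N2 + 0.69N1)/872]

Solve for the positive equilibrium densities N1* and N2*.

N1* ≈ 488, N2* ≈ 535

Setting both brackets to zero gives the nullclines N1 + 0.194N2 = 592 and 0.69N1 + N2 = 872.
Substituting N2 = 872 - 0.69N1 into the first: N1(1 - 0.194·0.69) = 592 - 0.194·872.
So N1* = 423/0.866 = 488, and then N2* = 872 - 0.69·488 = 535.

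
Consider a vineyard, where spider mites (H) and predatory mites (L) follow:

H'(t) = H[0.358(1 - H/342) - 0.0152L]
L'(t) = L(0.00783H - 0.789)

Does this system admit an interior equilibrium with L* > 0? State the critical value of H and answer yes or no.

Threshold H = 101; K > 101, so yes, the predator persists.

The predator equation gives dL/dt > 0 only when H > 0.789/0.00783 = 101.
Without the predator, H → K = 342. Since 342 > 101, the predator can invade and persist.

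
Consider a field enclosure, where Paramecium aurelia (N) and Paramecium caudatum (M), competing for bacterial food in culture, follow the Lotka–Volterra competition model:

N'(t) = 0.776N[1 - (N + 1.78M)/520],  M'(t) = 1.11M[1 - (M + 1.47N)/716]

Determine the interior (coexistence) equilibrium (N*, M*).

N* ≈ 467, M* ≈ 29.9

Setting both brackets to zero gives the nullclines N + 1.78M = 520 and 1.47N + M = 716.
Substituting M = 716 - 1.47N into the first: N(1 - 1.78·1.47) = 520 - 1.78·716.
So N* = -754/-1.62 = 467, and then M* = 716 - 1.47·467 = 29.9.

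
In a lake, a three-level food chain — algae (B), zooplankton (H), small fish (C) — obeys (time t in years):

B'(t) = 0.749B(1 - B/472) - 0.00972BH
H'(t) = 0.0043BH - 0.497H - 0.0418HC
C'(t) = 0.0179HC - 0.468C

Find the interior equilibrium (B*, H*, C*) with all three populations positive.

From dC/dt = 0: 0.0179H* = 0.468, so H* = 26.1.
From dB/dt = 0: 0.749(1 - B*/472) = 0.00972·26.1, giving B* = 472·(1 - 0.339) = 312.
From dH/dt = 0: 0.0043·312 - 0.497 = 0.0418C*, so C* = 0.844/0.0418 = 20.2.

B* ≈ 312, H* ≈ 26.1, C* ≈ 20.2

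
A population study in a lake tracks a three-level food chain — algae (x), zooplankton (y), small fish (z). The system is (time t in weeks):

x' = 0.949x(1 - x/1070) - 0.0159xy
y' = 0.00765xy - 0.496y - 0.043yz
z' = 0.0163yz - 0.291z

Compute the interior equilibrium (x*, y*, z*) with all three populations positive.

x* ≈ 750, y* ≈ 17.9, z* ≈ 122

From dz/dt = 0: 0.0163y* = 0.291, so y* = 17.9.
From dx/dt = 0: 0.949(1 - x*/1070) = 0.0159·17.9, giving x* = 1070·(1 - 0.299) = 750.
From dy/dt = 0: 0.00765·750 - 0.496 = 0.043z*, so z* = 5.24/0.043 = 122.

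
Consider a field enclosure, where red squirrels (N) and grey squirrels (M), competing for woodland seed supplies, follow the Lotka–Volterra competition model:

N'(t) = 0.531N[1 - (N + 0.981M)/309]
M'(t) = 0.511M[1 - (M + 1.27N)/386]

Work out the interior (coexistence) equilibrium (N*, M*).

Setting both brackets to zero gives the nullclines N + 0.981M = 309 and 1.27N + M = 386.
Substituting M = 386 - 1.27N into the first: N(1 - 0.981·1.27) = 309 - 0.981·386.
So N* = -69.7/-0.246 = 283, and then M* = 386 - 1.27·283 = 26.2.

N* ≈ 283, M* ≈ 26.2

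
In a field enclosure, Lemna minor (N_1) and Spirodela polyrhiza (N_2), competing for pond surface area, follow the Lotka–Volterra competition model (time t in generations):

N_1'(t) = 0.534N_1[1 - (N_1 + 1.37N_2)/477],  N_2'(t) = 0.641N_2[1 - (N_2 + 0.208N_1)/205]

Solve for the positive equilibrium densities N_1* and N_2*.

N_1* ≈ 274, N_2* ≈ 148

Setting both brackets to zero gives the nullclines N_1 + 1.37N_2 = 477 and 0.208N_1 + N_2 = 205.
Substituting N_2 = 205 - 0.208N_1 into the first: N_1(1 - 1.37·0.208) = 477 - 1.37·205.
So N_1* = 196/0.715 = 274, and then N_2* = 205 - 0.208·274 = 148.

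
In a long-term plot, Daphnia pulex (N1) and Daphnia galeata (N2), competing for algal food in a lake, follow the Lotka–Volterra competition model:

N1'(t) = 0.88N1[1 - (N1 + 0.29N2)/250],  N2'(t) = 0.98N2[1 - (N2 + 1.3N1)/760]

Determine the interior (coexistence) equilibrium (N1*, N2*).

N1* ≈ 47.5, N2* ≈ 698

Setting both brackets to zero gives the nullclines N1 + 0.29N2 = 250 and 1.3N1 + N2 = 760.
Substituting N2 = 760 - 1.3N1 into the first: N1(1 - 0.29·1.3) = 250 - 0.29·760.
So N1* = 29.6/0.623 = 47.5, and then N2* = 760 - 1.3·47.5 = 698.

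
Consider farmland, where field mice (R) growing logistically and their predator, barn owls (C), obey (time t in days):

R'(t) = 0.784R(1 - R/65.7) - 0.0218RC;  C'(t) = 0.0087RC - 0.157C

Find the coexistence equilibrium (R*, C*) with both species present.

R* ≈ 18, C* ≈ 26.1

From dC/dt = 0 with C > 0: 0.0087R* = 0.157, so R* = 18.
Substitute into dR/dt = 0: 0.784(1 - 18/65.7) = 0.0218C*.
The bracket is 0.725, giving C* = 0.569/0.0218 = 26.1.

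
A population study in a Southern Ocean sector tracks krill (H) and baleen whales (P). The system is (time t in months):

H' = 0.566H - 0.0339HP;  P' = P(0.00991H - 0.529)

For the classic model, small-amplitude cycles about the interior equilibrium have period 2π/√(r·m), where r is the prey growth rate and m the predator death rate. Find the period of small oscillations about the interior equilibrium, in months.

T ≈ 11.5 months

Here r = 0.566 and m = 0.529, so r·m = 0.299.
ω = √0.299 = 0.547 per month, hence T = 2π/ω ≈ 11.5 months.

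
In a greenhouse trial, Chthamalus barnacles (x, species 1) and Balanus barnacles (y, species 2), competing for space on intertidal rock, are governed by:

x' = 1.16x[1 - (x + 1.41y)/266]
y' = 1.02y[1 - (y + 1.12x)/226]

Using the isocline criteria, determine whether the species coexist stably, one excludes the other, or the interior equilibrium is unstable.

unstable coexistence (outcome depends on initial conditions)

Compare the nullcline intercepts: K1/α12 = 266/1.41 = 189 < K2 = 226; K2/α21 = 226/1.12 = 202 < K1 = 266.
Since both are reversed, neither can invade when rare; the interior point is a saddle.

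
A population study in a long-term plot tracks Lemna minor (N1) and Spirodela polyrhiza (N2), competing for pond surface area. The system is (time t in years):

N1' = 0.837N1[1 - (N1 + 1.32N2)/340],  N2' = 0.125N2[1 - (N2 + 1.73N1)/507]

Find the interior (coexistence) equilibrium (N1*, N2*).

N1* ≈ 256, N2* ≈ 63.3

Setting both brackets to zero gives the nullclines N1 + 1.32N2 = 340 and 1.73N1 + N2 = 507.
Substituting N2 = 507 - 1.73N1 into the first: N1(1 - 1.32·1.73) = 340 - 1.32·507.
So N1* = -329/-1.28 = 256, and then N2* = 507 - 1.73·256 = 63.3.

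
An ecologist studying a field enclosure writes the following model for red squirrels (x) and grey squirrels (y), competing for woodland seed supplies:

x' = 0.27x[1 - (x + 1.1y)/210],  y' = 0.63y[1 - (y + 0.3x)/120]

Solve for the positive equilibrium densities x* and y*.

Setting both brackets to zero gives the nullclines x + 1.1y = 210 and 0.3x + y = 120.
Substituting y = 120 - 0.3x into the first: x(1 - 1.1·0.3) = 210 - 1.1·120.
So x* = 78/0.67 = 116, and then y* = 120 - 0.3·116 = 85.1.

x* ≈ 116, y* ≈ 85.1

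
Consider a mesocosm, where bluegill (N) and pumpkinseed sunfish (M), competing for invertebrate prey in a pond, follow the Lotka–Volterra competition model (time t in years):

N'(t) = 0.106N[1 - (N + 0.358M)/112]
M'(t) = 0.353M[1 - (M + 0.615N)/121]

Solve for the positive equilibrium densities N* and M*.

N* ≈ 88.1, M* ≈ 66.8

Setting both brackets to zero gives the nullclines N + 0.358M = 112 and 0.615N + M = 121.
Substituting M = 121 - 0.615N into the first: N(1 - 0.358·0.615) = 112 - 0.358·121.
So N* = 68.7/0.78 = 88.1, and then M* = 121 - 0.615·88.1 = 66.8.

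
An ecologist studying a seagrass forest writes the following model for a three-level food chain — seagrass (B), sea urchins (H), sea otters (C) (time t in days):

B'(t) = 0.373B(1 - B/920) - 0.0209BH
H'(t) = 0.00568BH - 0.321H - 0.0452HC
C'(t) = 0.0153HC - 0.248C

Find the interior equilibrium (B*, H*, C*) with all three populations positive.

B* ≈ 84.4, H* ≈ 16.2, C* ≈ 3.51

From dC/dt = 0: 0.0153H* = 0.248, so H* = 16.2.
From dB/dt = 0: 0.373(1 - B*/920) = 0.0209·16.2, giving B* = 920·(1 - 0.908) = 84.4.
From dH/dt = 0: 0.00568·84.4 - 0.321 = 0.0452C*, so C* = 0.159/0.0452 = 3.51.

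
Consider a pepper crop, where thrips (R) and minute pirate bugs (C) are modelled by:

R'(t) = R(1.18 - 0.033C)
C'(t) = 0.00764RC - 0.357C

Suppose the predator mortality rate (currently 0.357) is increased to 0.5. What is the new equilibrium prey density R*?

At the interior fixed point, setting dC/dt = 0 with C > 0 fixes R* = (predator death rate)/(RC coefficient) — independent of the other coefficients.
With the change, R* = 0.5/0.00764 = 65.4; it rises from 46.7.

R* ≈ 65.4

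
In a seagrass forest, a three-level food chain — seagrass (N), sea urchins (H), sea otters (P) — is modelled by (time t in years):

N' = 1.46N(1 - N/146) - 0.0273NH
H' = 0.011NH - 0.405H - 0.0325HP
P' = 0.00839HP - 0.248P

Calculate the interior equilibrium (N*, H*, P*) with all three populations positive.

From dP/dt = 0: 0.00839H* = 0.248, so H* = 29.6.
From dN/dt = 0: 1.46(1 - N*/146) = 0.0273·29.6, giving N* = 146·(1 - 0.553) = 65.3.
From dH/dt = 0: 0.011·65.3 - 0.405 = 0.0325P*, so P* = 0.313/0.0325 = 9.64.

N* ≈ 65.3, H* ≈ 29.6, P* ≈ 9.64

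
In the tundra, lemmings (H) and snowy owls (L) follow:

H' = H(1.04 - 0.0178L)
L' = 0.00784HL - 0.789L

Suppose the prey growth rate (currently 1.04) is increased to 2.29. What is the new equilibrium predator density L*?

At the interior fixed point, setting dH/dt = 0 with H > 0 fixes L* = (prey growth rate)/(HL coefficient) — independent of the other coefficients.
With the change, L* = 2.29/0.0178 = 129; it rises from 58.4.

L* ≈ 129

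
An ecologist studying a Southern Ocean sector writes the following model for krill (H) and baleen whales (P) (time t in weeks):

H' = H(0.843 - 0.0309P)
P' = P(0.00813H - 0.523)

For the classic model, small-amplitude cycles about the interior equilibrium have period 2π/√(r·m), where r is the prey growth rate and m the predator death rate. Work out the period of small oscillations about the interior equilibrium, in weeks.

T ≈ 9.46 weeks

Here r = 0.843 and m = 0.523, so r·m = 0.441.
ω = √0.441 = 0.664 per week, hence T = 2π/ω ≈ 9.46 weeks.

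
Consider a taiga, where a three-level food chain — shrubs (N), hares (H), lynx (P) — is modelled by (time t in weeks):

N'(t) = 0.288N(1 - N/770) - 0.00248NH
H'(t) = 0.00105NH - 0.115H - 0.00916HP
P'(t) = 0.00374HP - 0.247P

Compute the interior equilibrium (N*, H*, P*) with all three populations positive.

From dP/dt = 0: 0.00374H* = 0.247, so H* = 66.
From dN/dt = 0: 0.288(1 - N*/770) = 0.00248·66, giving N* = 770·(1 - 0.569) = 332.
From dH/dt = 0: 0.00105·332 - 0.115 = 0.00916P*, so P* = 0.234/0.00916 = 25.5.

N* ≈ 332, H* ≈ 66, P* ≈ 25.5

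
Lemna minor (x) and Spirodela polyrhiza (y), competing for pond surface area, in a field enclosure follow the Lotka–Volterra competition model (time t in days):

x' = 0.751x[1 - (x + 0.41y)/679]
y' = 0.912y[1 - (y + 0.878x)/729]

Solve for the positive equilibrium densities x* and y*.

x* ≈ 594, y* ≈ 208

Setting both brackets to zero gives the nullclines x + 0.41y = 679 and 0.878x + y = 729.
Substituting y = 729 - 0.878x into the first: x(1 - 0.41·0.878) = 679 - 0.41·729.
So x* = 380/0.64 = 594, and then y* = 729 - 0.878·594 = 208.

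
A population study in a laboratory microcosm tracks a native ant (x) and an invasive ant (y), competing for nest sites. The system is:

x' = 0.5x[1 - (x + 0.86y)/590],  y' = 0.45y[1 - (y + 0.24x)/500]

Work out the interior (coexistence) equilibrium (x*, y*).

x* ≈ 202, y* ≈ 452

Setting both brackets to zero gives the nullclines x + 0.86y = 590 and 0.24x + y = 500.
Substituting y = 500 - 0.24x into the first: x(1 - 0.86·0.24) = 590 - 0.86·500.
So x* = 160/0.794 = 202, and then y* = 500 - 0.24·202 = 452.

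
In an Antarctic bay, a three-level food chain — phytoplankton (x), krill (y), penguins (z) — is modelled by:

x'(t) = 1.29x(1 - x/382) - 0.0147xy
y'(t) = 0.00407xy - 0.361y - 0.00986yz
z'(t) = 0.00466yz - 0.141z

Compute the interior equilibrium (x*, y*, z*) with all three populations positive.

x* ≈ 250, y* ≈ 30.3, z* ≈ 66.7

From dz/dt = 0: 0.00466y* = 0.141, so y* = 30.3.
From dx/dt = 0: 1.29(1 - x*/382) = 0.0147·30.3, giving x* = 382·(1 - 0.345) = 250.
From dy/dt = 0: 0.00407·250 - 0.361 = 0.00986z*, so z* = 0.658/0.00986 = 66.7.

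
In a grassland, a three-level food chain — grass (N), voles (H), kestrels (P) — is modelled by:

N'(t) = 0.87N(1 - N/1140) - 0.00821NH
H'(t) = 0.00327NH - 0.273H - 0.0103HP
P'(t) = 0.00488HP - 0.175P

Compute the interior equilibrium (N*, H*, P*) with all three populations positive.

N* ≈ 754, H* ≈ 35.9, P* ≈ 213

From dP/dt = 0: 0.00488H* = 0.175, so H* = 35.9.
From dN/dt = 0: 0.87(1 - N*/1140) = 0.00821·35.9, giving N* = 1140·(1 - 0.338) = 754.
From dH/dt = 0: 0.00327·754 - 0.273 = 0.0103P*, so P* = 2.19/0.0103 = 213.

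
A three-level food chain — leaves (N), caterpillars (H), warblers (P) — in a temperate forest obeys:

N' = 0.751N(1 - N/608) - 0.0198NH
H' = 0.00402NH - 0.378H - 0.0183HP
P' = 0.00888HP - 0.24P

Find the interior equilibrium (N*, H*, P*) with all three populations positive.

N* ≈ 175, H* ≈ 27, P* ≈ 17.7

From dP/dt = 0: 0.00888H* = 0.24, so H* = 27.
From dN/dt = 0: 0.751(1 - N*/608) = 0.0198·27, giving N* = 608·(1 - 0.713) = 175.
From dH/dt = 0: 0.00402·175 - 0.378 = 0.0183P*, so P* = 0.325/0.0183 = 17.7.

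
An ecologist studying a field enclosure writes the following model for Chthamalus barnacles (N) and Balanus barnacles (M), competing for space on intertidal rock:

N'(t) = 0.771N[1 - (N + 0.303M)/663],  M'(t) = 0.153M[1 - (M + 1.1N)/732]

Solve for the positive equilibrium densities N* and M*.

N* ≈ 662, M* ≈ 4.05

Setting both brackets to zero gives the nullclines N + 0.303M = 663 and 1.1N + M = 732.
Substituting M = 732 - 1.1N into the first: N(1 - 0.303·1.1) = 663 - 0.303·732.
So N* = 441/0.667 = 662, and then M* = 732 - 1.1·662 = 4.05.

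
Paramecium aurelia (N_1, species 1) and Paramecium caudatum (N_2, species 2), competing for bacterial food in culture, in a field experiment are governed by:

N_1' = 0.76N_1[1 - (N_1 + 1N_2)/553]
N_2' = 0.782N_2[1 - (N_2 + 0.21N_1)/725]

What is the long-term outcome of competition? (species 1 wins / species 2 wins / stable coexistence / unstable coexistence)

Compare the nullcline intercepts: K1/α12 = 553/1 = 553 < K2 = 725; K2/α21 = 725/0.21 = 3450 > K1 = 553.
Since the inequalities point opposite ways, species 2 can invade but species 1 cannot.

species 2 excludes species 1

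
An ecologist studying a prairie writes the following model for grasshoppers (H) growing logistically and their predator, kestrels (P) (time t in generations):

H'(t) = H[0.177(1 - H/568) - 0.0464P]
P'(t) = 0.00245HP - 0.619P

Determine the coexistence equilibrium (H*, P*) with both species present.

From dP/dt = 0 with P > 0: 0.00245H* = 0.619, so H* = 253.
Substitute into dH/dt = 0: 0.177(1 - 253/568) = 0.0464P*.
The bracket is 0.555, giving P* = 0.0983/0.0464 = 2.12.

H* ≈ 253, P* ≈ 2.12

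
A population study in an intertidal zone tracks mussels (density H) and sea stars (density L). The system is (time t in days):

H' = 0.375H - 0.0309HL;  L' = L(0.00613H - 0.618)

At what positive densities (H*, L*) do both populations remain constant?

Set dL/dt = 0 with L > 0: 0.00613H - 0.618 = 0, so H* = 0.618/0.00613 = 101.
Set dH/dt = 0 with H > 0: 0.375 - 0.0309L = 0, so L* = 0.375/0.0309 = 12.1.

H* ≈ 101, L* ≈ 12.1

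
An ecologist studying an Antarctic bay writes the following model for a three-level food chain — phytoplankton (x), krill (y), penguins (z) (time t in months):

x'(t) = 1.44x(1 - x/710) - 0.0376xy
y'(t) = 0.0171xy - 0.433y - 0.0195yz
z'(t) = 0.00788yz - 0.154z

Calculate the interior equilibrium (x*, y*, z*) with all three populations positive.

x* ≈ 348, y* ≈ 19.5, z* ≈ 283

From dz/dt = 0: 0.00788y* = 0.154, so y* = 19.5.
From dx/dt = 0: 1.44(1 - x*/710) = 0.0376·19.5, giving x* = 710·(1 - 0.51) = 348.
From dy/dt = 0: 0.0171·348 - 0.433 = 0.0195z*, so z* = 5.51/0.0195 = 283.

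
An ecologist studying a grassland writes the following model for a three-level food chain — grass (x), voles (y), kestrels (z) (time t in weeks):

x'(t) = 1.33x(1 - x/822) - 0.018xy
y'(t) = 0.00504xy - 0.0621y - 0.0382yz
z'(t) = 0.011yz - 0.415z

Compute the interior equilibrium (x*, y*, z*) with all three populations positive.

x* ≈ 402, y* ≈ 37.7, z* ≈ 51.5

From dz/dt = 0: 0.011y* = 0.415, so y* = 37.7.
From dx/dt = 0: 1.33(1 - x*/822) = 0.018·37.7, giving x* = 822·(1 - 0.511) = 402.
From dy/dt = 0: 0.00504·402 - 0.0621 = 0.0382z*, so z* = 1.97/0.0382 = 51.5.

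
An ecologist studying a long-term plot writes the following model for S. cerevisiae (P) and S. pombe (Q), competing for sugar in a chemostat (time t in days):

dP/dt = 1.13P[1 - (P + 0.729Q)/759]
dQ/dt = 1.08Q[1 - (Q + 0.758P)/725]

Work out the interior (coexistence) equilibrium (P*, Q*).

Setting both brackets to zero gives the nullclines P + 0.729Q = 759 and 0.758P + Q = 725.
Substituting Q = 725 - 0.758P into the first: P(1 - 0.729·0.758) = 759 - 0.729·725.
So P* = 230/0.447 = 515, and then Q* = 725 - 0.758·515 = 335.

P* ≈ 515, Q* ≈ 335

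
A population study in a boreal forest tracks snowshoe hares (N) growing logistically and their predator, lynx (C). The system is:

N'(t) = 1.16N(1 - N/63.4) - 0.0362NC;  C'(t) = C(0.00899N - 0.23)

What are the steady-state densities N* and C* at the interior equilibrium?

N* ≈ 25.6, C* ≈ 19.1

From dC/dt = 0 with C > 0: 0.00899N* = 0.23, so N* = 25.6.
Substitute into dN/dt = 0: 1.16(1 - 25.6/63.4) = 0.0362C*.
The bracket is 0.596, giving C* = 0.692/0.0362 = 19.1.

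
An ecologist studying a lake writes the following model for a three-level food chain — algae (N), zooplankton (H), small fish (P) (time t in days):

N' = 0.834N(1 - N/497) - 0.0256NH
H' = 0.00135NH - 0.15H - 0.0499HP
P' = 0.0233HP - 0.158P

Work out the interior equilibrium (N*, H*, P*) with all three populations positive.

From dP/dt = 0: 0.0233H* = 0.158, so H* = 6.78.
From dN/dt = 0: 0.834(1 - N*/497) = 0.0256·6.78, giving N* = 497·(1 - 0.208) = 394.
From dH/dt = 0: 0.00135·394 - 0.15 = 0.0499P*, so P* = 0.381/0.0499 = 7.64.

N* ≈ 394, H* ≈ 6.78, P* ≈ 7.64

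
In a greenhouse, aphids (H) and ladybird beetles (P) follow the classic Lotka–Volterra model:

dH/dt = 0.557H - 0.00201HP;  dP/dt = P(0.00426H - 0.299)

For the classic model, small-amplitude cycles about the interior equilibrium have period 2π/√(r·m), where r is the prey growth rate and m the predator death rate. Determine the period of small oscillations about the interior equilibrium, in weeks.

T ≈ 15.4 weeks

Here r = 0.557 and m = 0.299, so r·m = 0.167.
ω = √0.167 = 0.408 per week, hence T = 2π/ω ≈ 15.4 weeks.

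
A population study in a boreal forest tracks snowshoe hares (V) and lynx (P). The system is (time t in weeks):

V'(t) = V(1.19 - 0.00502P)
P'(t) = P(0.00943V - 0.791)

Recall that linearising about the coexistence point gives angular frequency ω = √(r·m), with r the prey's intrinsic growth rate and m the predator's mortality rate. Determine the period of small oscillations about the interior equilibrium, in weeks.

Here r = 1.19 and m = 0.791, so r·m = 0.941.
ω = √0.941 = 0.97 per week, hence T = 2π/ω ≈ 6.48 weeks.

T ≈ 6.48 weeks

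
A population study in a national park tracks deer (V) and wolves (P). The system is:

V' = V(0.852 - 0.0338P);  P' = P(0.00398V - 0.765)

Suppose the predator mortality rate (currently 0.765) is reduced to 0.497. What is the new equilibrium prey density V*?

At the interior fixed point, setting dP/dt = 0 with P > 0 fixes V* = (predator death rate)/(VP coefficient) — independent of the other coefficients.
With the change, V* = 0.497/0.00398 = 125; it falls from 192.

V* ≈ 125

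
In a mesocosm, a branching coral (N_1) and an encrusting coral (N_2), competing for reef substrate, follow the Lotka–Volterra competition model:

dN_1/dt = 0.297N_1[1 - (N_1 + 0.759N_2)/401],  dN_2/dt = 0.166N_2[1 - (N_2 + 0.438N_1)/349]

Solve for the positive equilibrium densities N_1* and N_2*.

Setting both brackets to zero gives the nullclines N_1 + 0.759N_2 = 401 and 0.438N_1 + N_2 = 349.
Substituting N_2 = 349 - 0.438N_1 into the first: N_1(1 - 0.759·0.438) = 401 - 0.759·349.
So N_1* = 136/0.668 = 204, and then N_2* = 349 - 0.438·204 = 260.

N_1* ≈ 204, N_2* ≈ 260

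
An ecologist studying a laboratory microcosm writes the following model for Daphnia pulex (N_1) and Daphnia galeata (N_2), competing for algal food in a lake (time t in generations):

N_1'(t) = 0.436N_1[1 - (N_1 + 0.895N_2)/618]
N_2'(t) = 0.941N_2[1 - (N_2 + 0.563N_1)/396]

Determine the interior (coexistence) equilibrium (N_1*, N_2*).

Setting both brackets to zero gives the nullclines N_1 + 0.895N_2 = 618 and 0.563N_1 + N_2 = 396.
Substituting N_2 = 396 - 0.563N_1 into the first: N_1(1 - 0.895·0.563) = 618 - 0.895·396.
So N_1* = 264/0.496 = 531, and then N_2* = 396 - 0.563·531 = 96.9.

N_1* ≈ 531, N_2* ≈ 96.9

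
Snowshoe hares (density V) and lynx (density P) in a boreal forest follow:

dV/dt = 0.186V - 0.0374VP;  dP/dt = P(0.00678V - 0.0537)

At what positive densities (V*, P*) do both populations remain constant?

V* ≈ 7.92, P* ≈ 4.97

Set dP/dt = 0 with P > 0: 0.00678V - 0.0537 = 0, so V* = 0.0537/0.00678 = 7.92.
Set dV/dt = 0 with V > 0: 0.186 - 0.0374P = 0, so P* = 0.186/0.0374 = 4.97.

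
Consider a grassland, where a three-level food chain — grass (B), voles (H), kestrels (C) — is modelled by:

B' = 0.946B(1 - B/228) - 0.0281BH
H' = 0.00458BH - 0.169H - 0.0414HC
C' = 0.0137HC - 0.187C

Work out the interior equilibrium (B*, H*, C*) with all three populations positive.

B* ≈ 136, H* ≈ 13.6, C* ≈ 10.9

From dC/dt = 0: 0.0137H* = 0.187, so H* = 13.6.
From dB/dt = 0: 0.946(1 - B*/228) = 0.0281·13.6, giving B* = 228·(1 - 0.405) = 136.
From dH/dt = 0: 0.00458·136 - 0.169 = 0.0414C*, so C* = 0.452/0.0414 = 10.9.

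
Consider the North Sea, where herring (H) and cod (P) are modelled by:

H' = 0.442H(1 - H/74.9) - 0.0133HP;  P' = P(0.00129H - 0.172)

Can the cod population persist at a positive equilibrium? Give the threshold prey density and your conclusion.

The predator equation gives dP/dt > 0 only when H > 0.172/0.00129 = 133.
Without the predator, H → K = 74.9. Since 74.9 < 133, the predator cannot invade.

Threshold H = 133; K < 133, so no, the predator goes extinct.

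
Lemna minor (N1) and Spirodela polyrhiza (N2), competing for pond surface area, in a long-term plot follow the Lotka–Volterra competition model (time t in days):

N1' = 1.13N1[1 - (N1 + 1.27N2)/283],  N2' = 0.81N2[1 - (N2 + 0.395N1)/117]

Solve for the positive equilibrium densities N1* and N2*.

N1* ≈ 270, N2* ≈ 10.5

Setting both brackets to zero gives the nullclines N1 + 1.27N2 = 283 and 0.395N1 + N2 = 117.
Substituting N2 = 117 - 0.395N1 into the first: N1(1 - 1.27·0.395) = 283 - 1.27·117.
So N1* = 134/0.498 = 270, and then N2* = 117 - 0.395·270 = 10.5.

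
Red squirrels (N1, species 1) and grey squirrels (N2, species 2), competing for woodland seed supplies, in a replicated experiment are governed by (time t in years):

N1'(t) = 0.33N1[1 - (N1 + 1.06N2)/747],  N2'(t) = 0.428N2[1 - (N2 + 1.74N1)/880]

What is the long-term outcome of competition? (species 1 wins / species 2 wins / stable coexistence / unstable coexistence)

Compare the nullcline intercepts: K1/α12 = 747/1.06 = 705 < K2 = 880; K2/α21 = 880/1.74 = 506 < K1 = 747.
Since both are reversed, neither can invade when rare; the interior point is a saddle.

unstable coexistence (outcome depends on initial conditions)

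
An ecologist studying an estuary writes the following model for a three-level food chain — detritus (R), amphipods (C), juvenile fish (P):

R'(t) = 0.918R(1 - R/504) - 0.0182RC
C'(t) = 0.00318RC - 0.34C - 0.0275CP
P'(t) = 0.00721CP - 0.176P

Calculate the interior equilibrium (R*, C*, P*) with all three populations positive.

R* ≈ 260, C* ≈ 24.4, P* ≈ 17.7

From dP/dt = 0: 0.00721C* = 0.176, so C* = 24.4.
From dR/dt = 0: 0.918(1 - R*/504) = 0.0182·24.4, giving R* = 504·(1 - 0.484) = 260.
From dC/dt = 0: 0.00318·260 - 0.34 = 0.0275P*, so P* = 0.487/0.0275 = 17.7.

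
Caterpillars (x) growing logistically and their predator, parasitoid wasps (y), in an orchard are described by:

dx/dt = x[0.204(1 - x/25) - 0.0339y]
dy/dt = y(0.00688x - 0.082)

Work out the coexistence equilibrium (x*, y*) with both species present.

From dy/dt = 0 with y > 0: 0.00688x* = 0.082, so x* = 11.9.
Substitute into dx/dt = 0: 0.204(1 - 11.9/25) = 0.0339y*.
The bracket is 0.523, giving y* = 0.107/0.0339 = 3.15.

x* ≈ 11.9, y* ≈ 3.15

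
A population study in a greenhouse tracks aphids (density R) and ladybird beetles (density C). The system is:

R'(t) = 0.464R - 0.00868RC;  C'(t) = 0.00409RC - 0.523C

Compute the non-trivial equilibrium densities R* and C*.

Set dC/dt = 0 with C > 0: 0.00409R - 0.523 = 0, so R* = 0.523/0.00409 = 128.
Set dR/dt = 0 with R > 0: 0.464 - 0.00868C = 0, so C* = 0.464/0.00868 = 53.5.

R* ≈ 128, C* ≈ 53.5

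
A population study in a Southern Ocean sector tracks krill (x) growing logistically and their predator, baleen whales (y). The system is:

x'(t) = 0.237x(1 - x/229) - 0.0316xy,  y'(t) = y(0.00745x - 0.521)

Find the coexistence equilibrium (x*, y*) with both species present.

From dy/dt = 0 with y > 0: 0.00745x* = 0.521, so x* = 69.9.
Substitute into dx/dt = 0: 0.237(1 - 69.9/229) = 0.0316y*.
The bracket is 0.695, giving y* = 0.165/0.0316 = 5.21.

x* ≈ 69.9, y* ≈ 5.21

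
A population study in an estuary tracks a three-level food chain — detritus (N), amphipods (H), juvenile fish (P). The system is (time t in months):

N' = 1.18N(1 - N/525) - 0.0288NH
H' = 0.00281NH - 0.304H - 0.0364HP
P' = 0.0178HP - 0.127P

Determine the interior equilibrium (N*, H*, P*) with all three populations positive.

From dP/dt = 0: 0.0178H* = 0.127, so H* = 7.13.
From dN/dt = 0: 1.18(1 - N*/525) = 0.0288·7.13, giving N* = 525·(1 - 0.174) = 434.
From dH/dt = 0: 0.00281·434 - 0.304 = 0.0364P*, so P* = 0.914/0.0364 = 25.1.

N* ≈ 434, H* ≈ 7.13, P* ≈ 25.1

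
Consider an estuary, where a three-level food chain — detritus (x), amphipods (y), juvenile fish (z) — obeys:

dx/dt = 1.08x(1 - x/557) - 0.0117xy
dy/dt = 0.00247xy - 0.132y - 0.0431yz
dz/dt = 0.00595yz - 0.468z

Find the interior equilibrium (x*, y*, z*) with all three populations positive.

From dz/dt = 0: 0.00595y* = 0.468, so y* = 78.7.
From dx/dt = 0: 1.08(1 - x*/557) = 0.0117·78.7, giving x* = 557·(1 - 0.852) = 82.4.
From dy/dt = 0: 0.00247·82.4 - 0.132 = 0.0431z*, so z* = 0.0715/0.0431 = 1.66.

x* ≈ 82.4, y* ≈ 78.7, z* ≈ 1.66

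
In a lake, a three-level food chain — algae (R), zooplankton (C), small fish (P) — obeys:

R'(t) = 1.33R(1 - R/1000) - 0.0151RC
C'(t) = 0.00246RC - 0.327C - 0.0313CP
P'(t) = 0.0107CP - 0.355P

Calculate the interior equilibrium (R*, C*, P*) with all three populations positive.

From dP/dt = 0: 0.0107C* = 0.355, so C* = 33.2.
From dR/dt = 0: 1.33(1 - R*/1000) = 0.0151·33.2, giving R* = 1000·(1 - 0.377) = 623.
From dC/dt = 0: 0.00246·623 - 0.327 = 0.0313P*, so P* = 1.21/0.0313 = 38.5.

R* ≈ 623, C* ≈ 33.2, P* ≈ 38.5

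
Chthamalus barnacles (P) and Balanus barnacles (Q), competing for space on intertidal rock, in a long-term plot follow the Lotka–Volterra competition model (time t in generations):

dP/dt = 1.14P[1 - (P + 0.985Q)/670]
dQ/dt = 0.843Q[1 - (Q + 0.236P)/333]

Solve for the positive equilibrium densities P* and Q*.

Setting both brackets to zero gives the nullclines P + 0.985Q = 670 and 0.236P + Q = 333.
Substituting Q = 333 - 0.236P into the first: P(1 - 0.985·0.236) = 670 - 0.985·333.
So P* = 342/0.768 = 446, and then Q* = 333 - 0.236·446 = 228.

P* ≈ 446, Q* ≈ 228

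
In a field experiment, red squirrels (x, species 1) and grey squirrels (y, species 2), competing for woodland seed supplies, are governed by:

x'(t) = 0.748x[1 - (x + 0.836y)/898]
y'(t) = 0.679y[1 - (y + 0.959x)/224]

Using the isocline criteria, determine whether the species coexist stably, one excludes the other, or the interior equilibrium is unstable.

Compare the nullcline intercepts: K1/α12 = 898/0.836 = 1070 > K2 = 224; K2/α21 = 224/0.959 = 234 < K1 = 898.
Since the inequalities point opposite ways, species 1 can invade but species 2 cannot.

species 1 excludes species 2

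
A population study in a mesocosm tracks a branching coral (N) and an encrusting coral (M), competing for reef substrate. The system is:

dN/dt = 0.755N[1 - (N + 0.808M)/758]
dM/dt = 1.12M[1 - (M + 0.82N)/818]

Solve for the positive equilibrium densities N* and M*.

Setting both brackets to zero gives the nullclines N + 0.808M = 758 and 0.82N + M = 818.
Substituting M = 818 - 0.82N into the first: N(1 - 0.808·0.82) = 758 - 0.808·818.
So N* = 97.1/0.337 = 288, and then M* = 818 - 0.82·288 = 582.

N* ≈ 288, M* ≈ 582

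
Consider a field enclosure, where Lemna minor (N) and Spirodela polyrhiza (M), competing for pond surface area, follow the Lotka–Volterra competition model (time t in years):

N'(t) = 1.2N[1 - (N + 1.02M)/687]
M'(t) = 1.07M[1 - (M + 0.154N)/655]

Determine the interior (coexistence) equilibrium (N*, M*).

N* ≈ 22.4, M* ≈ 652

Setting both brackets to zero gives the nullclines N + 1.02M = 687 and 0.154N + M = 655.
Substituting M = 655 - 0.154N into the first: N(1 - 1.02·0.154) = 687 - 1.02·655.
So N* = 18.9/0.843 = 22.4, and then M* = 655 - 0.154·22.4 = 652.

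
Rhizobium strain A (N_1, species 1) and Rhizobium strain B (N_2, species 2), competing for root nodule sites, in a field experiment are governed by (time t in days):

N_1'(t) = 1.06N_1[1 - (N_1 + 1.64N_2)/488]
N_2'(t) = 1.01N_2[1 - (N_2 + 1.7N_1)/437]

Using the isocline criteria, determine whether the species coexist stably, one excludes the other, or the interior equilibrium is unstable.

Compare the nullcline intercepts: K1/α12 = 488/1.64 = 298 < K2 = 437; K2/α21 = 437/1.7 = 257 < K1 = 488.
Since both are reversed, neither can invade when rare; the interior point is a saddle.

unstable coexistence (outcome depends on initial conditions)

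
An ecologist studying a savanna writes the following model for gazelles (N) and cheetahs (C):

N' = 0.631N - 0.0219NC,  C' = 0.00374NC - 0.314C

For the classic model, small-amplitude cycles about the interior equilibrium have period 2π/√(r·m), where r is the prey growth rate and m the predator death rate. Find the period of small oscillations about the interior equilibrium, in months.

Here r = 0.631 and m = 0.314, so r·m = 0.198.
ω = √0.198 = 0.445 per month, hence T = 2π/ω ≈ 14.1 months.

T ≈ 14.1 months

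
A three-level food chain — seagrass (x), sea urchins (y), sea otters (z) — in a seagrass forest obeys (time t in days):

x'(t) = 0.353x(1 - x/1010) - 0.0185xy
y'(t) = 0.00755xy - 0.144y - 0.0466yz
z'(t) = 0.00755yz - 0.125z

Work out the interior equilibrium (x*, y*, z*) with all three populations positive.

x* ≈ 134, y* ≈ 16.6, z* ≈ 18.6

From dz/dt = 0: 0.00755y* = 0.125, so y* = 16.6.
From dx/dt = 0: 0.353(1 - x*/1010) = 0.0185·16.6, giving x* = 1010·(1 - 0.868) = 134.
From dy/dt = 0: 0.00755·134 - 0.144 = 0.0466z*, so z* = 0.865/0.0466 = 18.6.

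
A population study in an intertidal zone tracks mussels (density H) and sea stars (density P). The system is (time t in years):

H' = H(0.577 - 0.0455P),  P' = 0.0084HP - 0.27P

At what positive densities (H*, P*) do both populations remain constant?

Set dP/dt = 0 with P > 0: 0.0084H - 0.27 = 0, so H* = 0.27/0.0084 = 32.1.
Set dH/dt = 0 with H > 0: 0.577 - 0.0455P = 0, so P* = 0.577/0.0455 = 12.7.

H* ≈ 32.1, P* ≈ 12.7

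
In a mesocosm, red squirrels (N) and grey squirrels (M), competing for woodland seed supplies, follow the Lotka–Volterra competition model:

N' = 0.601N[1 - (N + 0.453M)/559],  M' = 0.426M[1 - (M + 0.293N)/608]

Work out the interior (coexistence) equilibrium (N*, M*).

Setting both brackets to zero gives the nullclines N + 0.453M = 559 and 0.293N + M = 608.
Substituting M = 608 - 0.293N into the first: N(1 - 0.453·0.293) = 559 - 0.453·608.
So N* = 284/0.867 = 327, and then M* = 608 - 0.293·327 = 512.

N* ≈ 327, M* ≈ 512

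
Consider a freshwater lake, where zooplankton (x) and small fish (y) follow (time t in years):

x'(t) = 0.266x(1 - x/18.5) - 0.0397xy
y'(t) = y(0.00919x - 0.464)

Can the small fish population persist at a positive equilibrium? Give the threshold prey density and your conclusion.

Threshold x = 50.5; K < 50.5, so no, the predator goes extinct.

The predator equation gives dy/dt > 0 only when x > 0.464/0.00919 = 50.5.
Without the predator, x → K = 18.5. Since 18.5 < 50.5, the predator cannot invade.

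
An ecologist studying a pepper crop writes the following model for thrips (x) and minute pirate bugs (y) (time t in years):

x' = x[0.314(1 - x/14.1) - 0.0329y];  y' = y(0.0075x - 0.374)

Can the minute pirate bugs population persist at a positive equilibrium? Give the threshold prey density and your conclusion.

Threshold x = 49.9; K < 49.9, so no, the predator goes extinct.

The predator equation gives dy/dt > 0 only when x > 0.374/0.0075 = 49.9.
Without the predator, x → K = 14.1. Since 14.1 < 49.9, the predator cannot invade.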